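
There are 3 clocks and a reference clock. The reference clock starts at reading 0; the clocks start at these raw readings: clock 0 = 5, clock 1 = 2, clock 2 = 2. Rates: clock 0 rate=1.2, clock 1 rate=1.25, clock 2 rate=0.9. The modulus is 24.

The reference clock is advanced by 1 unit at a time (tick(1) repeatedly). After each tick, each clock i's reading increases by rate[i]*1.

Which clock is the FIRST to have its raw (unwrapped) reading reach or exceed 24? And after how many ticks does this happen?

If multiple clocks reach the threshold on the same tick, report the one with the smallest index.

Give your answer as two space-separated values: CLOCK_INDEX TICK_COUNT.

clock 0: start=5, rate=1.2, needs 24-5 = 19; ticks = ceil(19/1.2) = ceil(15.8333) = 16; reading at tick 16 = 5 + 1.2*16 = 24.2000
clock 1: start=2, rate=1.25, needs 24-2 = 22; ticks = ceil(22/1.25) = ceil(17.6000) = 18; reading at tick 18 = 2 + 1.25*18 = 24.5000
clock 2: start=2, rate=0.9, needs 24-2 = 22; ticks = ceil(22/0.9) = ceil(24.4444) = 25; reading at tick 25 = 2 + 0.9*25 = 24.5000
Minimum tick count = 16; winners = [0]; smallest index = 0

Answer: 0 16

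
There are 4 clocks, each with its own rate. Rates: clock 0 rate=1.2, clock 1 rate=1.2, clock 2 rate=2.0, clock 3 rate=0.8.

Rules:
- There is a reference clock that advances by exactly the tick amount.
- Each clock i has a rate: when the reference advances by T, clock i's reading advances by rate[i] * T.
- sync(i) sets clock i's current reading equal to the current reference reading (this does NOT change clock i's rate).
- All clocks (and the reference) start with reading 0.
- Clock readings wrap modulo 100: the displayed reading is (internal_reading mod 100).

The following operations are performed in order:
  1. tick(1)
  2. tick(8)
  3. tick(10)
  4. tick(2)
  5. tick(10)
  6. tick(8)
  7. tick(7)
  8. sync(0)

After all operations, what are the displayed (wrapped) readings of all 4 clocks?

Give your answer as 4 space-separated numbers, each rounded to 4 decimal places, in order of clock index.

After op 1 tick(1): ref=1.0000 raw=[1.2000 1.2000 2.0000 0.8000]
After op 2 tick(8): ref=9.0000 raw=[10.8000 10.8000 18.0000 7.2000]
After op 3 tick(10): ref=19.0000 raw=[22.8000 22.8000 38.0000 15.2000]
After op 4 tick(2): ref=21.0000 raw=[25.2000 25.2000 42.0000 16.8000]
After op 5 tick(10): ref=31.0000 raw=[37.2000 37.2000 62.0000 24.8000]
After op 6 tick(8): ref=39.0000 raw=[46.8000 46.8000 78.0000 31.2000]
After op 7 tick(7): ref=46.0000 raw=[55.2000 55.2000 92.0000 36.8000]
After op 8 sync(0): ref=46.0000 raw=[46.0000 55.2000 92.0000 36.8000]
Wrap final raw readings (mod 100): 46.0000 mod 100 = 46.0000; 55.2000 mod 100 = 55.2000; 92.0000 mod 100 = 92.0000; 36.8000 mod 100 = 36.8000

Answer: 46.0000 55.2000 92.0000 36.8000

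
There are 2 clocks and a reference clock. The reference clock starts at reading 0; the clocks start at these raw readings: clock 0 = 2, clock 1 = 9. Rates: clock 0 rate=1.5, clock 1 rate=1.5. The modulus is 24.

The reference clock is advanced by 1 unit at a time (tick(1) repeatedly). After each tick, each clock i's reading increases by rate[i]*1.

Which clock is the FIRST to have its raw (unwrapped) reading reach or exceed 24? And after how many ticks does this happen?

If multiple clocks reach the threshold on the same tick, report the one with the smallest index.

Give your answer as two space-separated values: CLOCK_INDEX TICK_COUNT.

Answer: 1 10

Derivation:
clock 0: start=2, rate=1.5, needs 24-2 = 22; ticks = ceil(22/1.5) = ceil(14.6667) = 15; reading at tick 15 = 2 + 1.5*15 = 24.5000
clock 1: start=9, rate=1.5, needs 24-9 = 15; ticks = ceil(15/1.5) = ceil(10.0000) = 10; reading at tick 10 = 9 + 1.5*10 = 24.0000
Minimum tick count = 10; winners = [1]; smallest index = 1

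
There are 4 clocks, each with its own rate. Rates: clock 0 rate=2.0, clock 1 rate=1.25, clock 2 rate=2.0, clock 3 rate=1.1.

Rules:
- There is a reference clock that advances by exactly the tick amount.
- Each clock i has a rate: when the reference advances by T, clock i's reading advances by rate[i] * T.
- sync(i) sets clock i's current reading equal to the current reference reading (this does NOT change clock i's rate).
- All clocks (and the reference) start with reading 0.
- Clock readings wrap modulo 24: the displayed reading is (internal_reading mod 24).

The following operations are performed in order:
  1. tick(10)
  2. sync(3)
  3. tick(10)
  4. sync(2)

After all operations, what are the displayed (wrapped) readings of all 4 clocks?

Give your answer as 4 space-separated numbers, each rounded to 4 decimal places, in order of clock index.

After op 1 tick(10): ref=10.0000 raw=[20.0000 12.5000 20.0000 11.0000]
After op 2 sync(3): ref=10.0000 raw=[20.0000 12.5000 20.0000 10.0000]
After op 3 tick(10): ref=20.0000 raw=[40.0000 25.0000 40.0000 21.0000]
After op 4 sync(2): ref=20.0000 raw=[40.0000 25.0000 20.0000 21.0000]
Wrap final raw readings (mod 24): 40.0000 mod 24 = 16.0000; 25.0000 mod 24 = 1.0000; 20.0000 mod 24 = 20.0000; 21.0000 mod 24 = 21.0000

Answer: 16.0000 1.0000 20.0000 21.0000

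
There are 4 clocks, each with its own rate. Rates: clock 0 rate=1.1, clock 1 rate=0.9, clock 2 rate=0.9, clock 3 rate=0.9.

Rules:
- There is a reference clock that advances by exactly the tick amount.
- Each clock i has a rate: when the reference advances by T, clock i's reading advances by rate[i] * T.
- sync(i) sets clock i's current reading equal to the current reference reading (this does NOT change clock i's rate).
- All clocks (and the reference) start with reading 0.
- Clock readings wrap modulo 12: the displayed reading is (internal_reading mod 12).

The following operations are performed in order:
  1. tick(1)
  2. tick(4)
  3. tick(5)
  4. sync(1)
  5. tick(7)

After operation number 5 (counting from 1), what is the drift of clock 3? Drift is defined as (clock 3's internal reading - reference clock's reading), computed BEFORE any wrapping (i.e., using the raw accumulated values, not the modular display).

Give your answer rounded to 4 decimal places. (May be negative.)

Answer: -1.7000

Derivation:
After op 1 tick(1): ref=1.0000 raw=[1.1000 0.9000 0.9000 0.9000]
After op 2 tick(4): ref=5.0000 raw=[5.5000 4.5000 4.5000 4.5000]
After op 3 tick(5): ref=10.0000 raw=[11.0000 9.0000 9.0000 9.0000]
After op 4 sync(1): ref=10.0000 raw=[11.0000 10.0000 9.0000 9.0000]
After op 5 tick(7): ref=17.0000 raw=[18.7000 16.3000 15.3000 15.3000]
Drift of clock 3 after op 5: 15.3000 - 17.0000 = -1.7000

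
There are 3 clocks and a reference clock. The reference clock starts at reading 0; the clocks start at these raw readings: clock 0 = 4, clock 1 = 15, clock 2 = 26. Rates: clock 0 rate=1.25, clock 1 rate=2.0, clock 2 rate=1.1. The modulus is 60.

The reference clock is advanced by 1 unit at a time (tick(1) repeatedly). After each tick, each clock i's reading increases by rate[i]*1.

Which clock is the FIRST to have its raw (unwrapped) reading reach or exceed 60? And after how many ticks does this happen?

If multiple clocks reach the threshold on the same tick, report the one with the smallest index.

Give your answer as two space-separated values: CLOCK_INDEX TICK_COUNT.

Answer: 1 23

Derivation:
clock 0: start=4, rate=1.25, needs 60-4 = 56; ticks = ceil(56/1.25) = ceil(44.8000) = 45; reading at tick 45 = 4 + 1.25*45 = 60.2500
clock 1: start=15, rate=2.0, needs 60-15 = 45; ticks = ceil(45/2.0) = ceil(22.5000) = 23; reading at tick 23 = 15 + 2.0*23 = 61.0000
clock 2: start=26, rate=1.1, needs 60-26 = 34; ticks = ceil(34/1.1) = ceil(30.9091) = 31; reading at tick 31 = 26 + 1.1*31 = 60.1000
Minimum tick count = 23; winners = [1]; smallest index = 1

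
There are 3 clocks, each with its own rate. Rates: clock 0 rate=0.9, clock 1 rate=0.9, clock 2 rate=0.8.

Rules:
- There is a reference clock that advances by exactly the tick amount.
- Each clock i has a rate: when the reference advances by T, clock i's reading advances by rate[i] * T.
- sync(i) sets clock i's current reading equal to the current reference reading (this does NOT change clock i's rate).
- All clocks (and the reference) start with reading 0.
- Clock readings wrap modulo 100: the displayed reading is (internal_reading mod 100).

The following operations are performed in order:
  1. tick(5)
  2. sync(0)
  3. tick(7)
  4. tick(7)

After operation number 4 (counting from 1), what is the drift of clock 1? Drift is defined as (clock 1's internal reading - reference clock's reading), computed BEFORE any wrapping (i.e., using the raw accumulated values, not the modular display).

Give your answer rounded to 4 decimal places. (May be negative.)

Answer: -1.9000

Derivation:
After op 1 tick(5): ref=5.0000 raw=[4.5000 4.5000 4.0000]
After op 2 sync(0): ref=5.0000 raw=[5.0000 4.5000 4.0000]
After op 3 tick(7): ref=12.0000 raw=[11.3000 10.8000 9.6000]
After op 4 tick(7): ref=19.0000 raw=[17.6000 17.1000 15.2000]
Drift of clock 1 after op 4: 17.1000 - 19.0000 = -1.9000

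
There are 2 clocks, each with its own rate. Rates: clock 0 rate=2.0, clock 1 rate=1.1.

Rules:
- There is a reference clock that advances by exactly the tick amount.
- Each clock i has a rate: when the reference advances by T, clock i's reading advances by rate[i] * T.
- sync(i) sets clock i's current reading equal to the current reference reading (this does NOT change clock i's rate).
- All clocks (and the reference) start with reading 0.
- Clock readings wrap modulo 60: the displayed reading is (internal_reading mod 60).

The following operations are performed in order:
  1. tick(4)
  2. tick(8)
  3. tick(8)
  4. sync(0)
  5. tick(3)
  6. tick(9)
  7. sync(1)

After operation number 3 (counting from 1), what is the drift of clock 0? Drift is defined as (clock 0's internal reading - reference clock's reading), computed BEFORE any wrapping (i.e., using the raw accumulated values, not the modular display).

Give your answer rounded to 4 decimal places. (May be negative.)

Answer: 20.0000

Derivation:
After op 1 tick(4): ref=4.0000 raw=[8.0000 4.4000]
After op 2 tick(8): ref=12.0000 raw=[24.0000 13.2000]
After op 3 tick(8): ref=20.0000 raw=[40.0000 22.0000]
Drift of clock 0 after op 3: 40.0000 - 20.0000 = 20.0000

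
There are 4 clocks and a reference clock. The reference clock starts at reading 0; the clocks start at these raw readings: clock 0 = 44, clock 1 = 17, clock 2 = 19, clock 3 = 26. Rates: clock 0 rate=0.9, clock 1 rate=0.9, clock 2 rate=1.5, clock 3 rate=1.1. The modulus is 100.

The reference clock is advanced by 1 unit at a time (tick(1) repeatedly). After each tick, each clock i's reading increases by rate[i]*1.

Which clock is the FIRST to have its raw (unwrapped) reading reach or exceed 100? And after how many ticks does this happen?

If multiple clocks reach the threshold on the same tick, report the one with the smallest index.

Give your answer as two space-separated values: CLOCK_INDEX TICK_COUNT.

clock 0: start=44, rate=0.9, needs 100-44 = 56; ticks = ceil(56/0.9) = ceil(62.2222) = 63; reading at tick 63 = 44 + 0.9*63 = 100.7000
clock 1: start=17, rate=0.9, needs 100-17 = 83; ticks = ceil(83/0.9) = ceil(92.2222) = 93; reading at tick 93 = 17 + 0.9*93 = 100.7000
clock 2: start=19, rate=1.5, needs 100-19 = 81; ticks = ceil(81/1.5) = ceil(54.0000) = 54; reading at tick 54 = 19 + 1.5*54 = 100.0000
clock 3: start=26, rate=1.1, needs 100-26 = 74; ticks = ceil(74/1.1) = ceil(67.2727) = 68; reading at tick 68 = 26 + 1.1*68 = 100.8000
Minimum tick count = 54; winners = [2]; smallest index = 2

Answer: 2 54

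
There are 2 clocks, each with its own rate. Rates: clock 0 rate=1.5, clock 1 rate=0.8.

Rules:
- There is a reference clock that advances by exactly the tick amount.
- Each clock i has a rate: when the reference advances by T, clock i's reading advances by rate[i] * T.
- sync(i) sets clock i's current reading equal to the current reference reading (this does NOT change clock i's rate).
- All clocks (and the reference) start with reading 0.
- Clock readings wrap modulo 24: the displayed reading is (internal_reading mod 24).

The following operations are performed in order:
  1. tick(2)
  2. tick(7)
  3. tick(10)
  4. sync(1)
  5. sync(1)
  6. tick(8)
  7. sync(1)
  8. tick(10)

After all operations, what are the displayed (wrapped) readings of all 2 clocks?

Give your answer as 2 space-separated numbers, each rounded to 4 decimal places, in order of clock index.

After op 1 tick(2): ref=2.0000 raw=[3.0000 1.6000]
After op 2 tick(7): ref=9.0000 raw=[13.5000 7.2000]
After op 3 tick(10): ref=19.0000 raw=[28.5000 15.2000]
After op 4 sync(1): ref=19.0000 raw=[28.5000 19.0000]
After op 5 sync(1): ref=19.0000 raw=[28.5000 19.0000]
After op 6 tick(8): ref=27.0000 raw=[40.5000 25.4000]
After op 7 sync(1): ref=27.0000 raw=[40.5000 27.0000]
After op 8 tick(10): ref=37.0000 raw=[55.5000 35.0000]
Wrap final raw readings (mod 24): 55.5000 mod 24 = 7.5000; 35.0000 mod 24 = 11.0000

Answer: 7.5000 11.0000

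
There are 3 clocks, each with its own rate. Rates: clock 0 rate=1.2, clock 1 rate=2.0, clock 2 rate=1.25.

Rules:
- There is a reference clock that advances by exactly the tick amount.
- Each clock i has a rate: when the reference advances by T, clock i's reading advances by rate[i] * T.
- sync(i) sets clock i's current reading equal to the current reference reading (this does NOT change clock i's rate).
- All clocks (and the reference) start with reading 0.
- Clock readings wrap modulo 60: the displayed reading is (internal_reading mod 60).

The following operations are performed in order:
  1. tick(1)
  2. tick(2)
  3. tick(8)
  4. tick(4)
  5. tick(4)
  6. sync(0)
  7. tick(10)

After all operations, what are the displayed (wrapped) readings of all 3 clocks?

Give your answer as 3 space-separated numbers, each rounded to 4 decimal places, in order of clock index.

After op 1 tick(1): ref=1.0000 raw=[1.2000 2.0000 1.2500]
After op 2 tick(2): ref=3.0000 raw=[3.6000 6.0000 3.7500]
After op 3 tick(8): ref=11.0000 raw=[13.2000 22.0000 13.7500]
After op 4 tick(4): ref=15.0000 raw=[18.0000 30.0000 18.7500]
After op 5 tick(4): ref=19.0000 raw=[22.8000 38.0000 23.7500]
After op 6 sync(0): ref=19.0000 raw=[19.0000 38.0000 23.7500]
After op 7 tick(10): ref=29.0000 raw=[31.0000 58.0000 36.2500]
Wrap final raw readings (mod 60): 31.0000 mod 60 = 31.0000; 58.0000 mod 60 = 58.0000; 36.2500 mod 60 = 36.2500

Answer: 31.0000 58.0000 36.2500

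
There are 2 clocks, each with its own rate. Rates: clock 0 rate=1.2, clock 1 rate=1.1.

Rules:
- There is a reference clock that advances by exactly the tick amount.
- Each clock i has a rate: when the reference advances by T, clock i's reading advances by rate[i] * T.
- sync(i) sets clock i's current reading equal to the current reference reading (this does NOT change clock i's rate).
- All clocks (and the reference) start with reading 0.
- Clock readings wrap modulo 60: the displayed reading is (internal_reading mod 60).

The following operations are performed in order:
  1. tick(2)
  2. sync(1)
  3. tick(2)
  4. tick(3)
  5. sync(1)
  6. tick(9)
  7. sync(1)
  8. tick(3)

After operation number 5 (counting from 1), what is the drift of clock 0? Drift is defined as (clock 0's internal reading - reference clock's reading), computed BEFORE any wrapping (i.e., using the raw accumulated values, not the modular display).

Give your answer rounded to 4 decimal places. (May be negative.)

Answer: 1.4000

Derivation:
After op 1 tick(2): ref=2.0000 raw=[2.4000 2.2000]
After op 2 sync(1): ref=2.0000 raw=[2.4000 2.0000]
After op 3 tick(2): ref=4.0000 raw=[4.8000 4.2000]
After op 4 tick(3): ref=7.0000 raw=[8.4000 7.5000]
After op 5 sync(1): ref=7.0000 raw=[8.4000 7.0000]
Drift of clock 0 after op 5: 8.4000 - 7.0000 = 1.4000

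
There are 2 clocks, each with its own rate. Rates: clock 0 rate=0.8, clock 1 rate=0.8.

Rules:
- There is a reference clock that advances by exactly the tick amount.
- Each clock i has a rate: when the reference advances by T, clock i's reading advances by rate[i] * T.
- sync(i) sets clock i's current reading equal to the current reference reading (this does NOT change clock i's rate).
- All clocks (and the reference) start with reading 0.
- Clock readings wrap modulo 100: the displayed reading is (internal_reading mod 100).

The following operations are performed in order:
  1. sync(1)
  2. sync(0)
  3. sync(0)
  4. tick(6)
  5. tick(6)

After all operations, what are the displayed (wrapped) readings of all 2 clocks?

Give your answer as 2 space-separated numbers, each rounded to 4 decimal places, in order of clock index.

Answer: 9.6000 9.6000

Derivation:
After op 1 sync(1): ref=0.0000 raw=[0.0000 0.0000]
After op 2 sync(0): ref=0.0000 raw=[0.0000 0.0000]
After op 3 sync(0): ref=0.0000 raw=[0.0000 0.0000]
After op 4 tick(6): ref=6.0000 raw=[4.8000 4.8000]
After op 5 tick(6): ref=12.0000 raw=[9.6000 9.6000]
Wrap final raw readings (mod 100): 9.6000 mod 100 = 9.6000; 9.6000 mod 100 = 9.6000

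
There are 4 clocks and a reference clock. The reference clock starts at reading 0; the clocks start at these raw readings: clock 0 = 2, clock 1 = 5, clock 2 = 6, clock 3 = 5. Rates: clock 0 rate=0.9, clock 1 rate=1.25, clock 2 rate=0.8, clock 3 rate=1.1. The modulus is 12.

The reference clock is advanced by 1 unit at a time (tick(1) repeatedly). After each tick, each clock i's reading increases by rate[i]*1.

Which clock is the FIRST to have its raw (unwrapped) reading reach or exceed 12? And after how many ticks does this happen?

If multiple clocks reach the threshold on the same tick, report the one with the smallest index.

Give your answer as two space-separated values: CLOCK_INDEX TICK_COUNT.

clock 0: start=2, rate=0.9, needs 12-2 = 10; ticks = ceil(10/0.9) = ceil(11.1111) = 12; reading at tick 12 = 2 + 0.9*12 = 12.8000
clock 1: start=5, rate=1.25, needs 12-5 = 7; ticks = ceil(7/1.25) = ceil(5.6000) = 6; reading at tick 6 = 5 + 1.25*6 = 12.5000
clock 2: start=6, rate=0.8, needs 12-6 = 6; ticks = ceil(6/0.8) = ceil(7.5000) = 8; reading at tick 8 = 6 + 0.8*8 = 12.4000
clock 3: start=5, rate=1.1, needs 12-5 = 7; ticks = ceil(7/1.1) = ceil(6.3636) = 7; reading at tick 7 = 5 + 1.1*7 = 12.7000
Minimum tick count = 6; winners = [1]; smallest index = 1

Answer: 1 6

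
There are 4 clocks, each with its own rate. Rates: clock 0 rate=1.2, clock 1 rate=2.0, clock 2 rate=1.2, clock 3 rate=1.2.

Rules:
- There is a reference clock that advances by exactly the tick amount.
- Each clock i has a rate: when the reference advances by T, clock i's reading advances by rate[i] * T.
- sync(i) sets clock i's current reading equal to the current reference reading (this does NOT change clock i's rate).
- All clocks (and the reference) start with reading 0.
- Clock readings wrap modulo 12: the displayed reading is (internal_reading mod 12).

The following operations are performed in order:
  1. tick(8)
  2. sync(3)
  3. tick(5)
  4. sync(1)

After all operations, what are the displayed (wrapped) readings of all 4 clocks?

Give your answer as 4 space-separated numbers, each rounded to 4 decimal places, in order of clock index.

Answer: 3.6000 1.0000 3.6000 2.0000

Derivation:
After op 1 tick(8): ref=8.0000 raw=[9.6000 16.0000 9.6000 9.6000]
After op 2 sync(3): ref=8.0000 raw=[9.6000 16.0000 9.6000 8.0000]
After op 3 tick(5): ref=13.0000 raw=[15.6000 26.0000 15.6000 14.0000]
After op 4 sync(1): ref=13.0000 raw=[15.6000 13.0000 15.6000 14.0000]
Wrap final raw readings (mod 12): 15.6000 mod 12 = 3.6000; 13.0000 mod 12 = 1.0000; 15.6000 mod 12 = 3.6000; 14.0000 mod 12 = 2.0000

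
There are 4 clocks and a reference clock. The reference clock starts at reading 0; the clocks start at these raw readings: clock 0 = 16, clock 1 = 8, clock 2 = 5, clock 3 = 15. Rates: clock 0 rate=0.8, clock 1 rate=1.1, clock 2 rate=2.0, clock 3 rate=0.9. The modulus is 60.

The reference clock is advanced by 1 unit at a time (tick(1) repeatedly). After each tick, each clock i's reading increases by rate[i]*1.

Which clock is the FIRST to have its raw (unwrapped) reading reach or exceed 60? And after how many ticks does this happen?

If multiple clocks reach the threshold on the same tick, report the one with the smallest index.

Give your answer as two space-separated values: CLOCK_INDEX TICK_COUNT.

Answer: 2 28

Derivation:
clock 0: start=16, rate=0.8, needs 60-16 = 44; ticks = ceil(44/0.8) = ceil(55.0000) = 55; reading at tick 55 = 16 + 0.8*55 = 60.0000
clock 1: start=8, rate=1.1, needs 60-8 = 52; ticks = ceil(52/1.1) = ceil(47.2727) = 48; reading at tick 48 = 8 + 1.1*48 = 60.8000
clock 2: start=5, rate=2.0, needs 60-5 = 55; ticks = ceil(55/2.0) = ceil(27.5000) = 28; reading at tick 28 = 5 + 2.0*28 = 61.0000
clock 3: start=15, rate=0.9, needs 60-15 = 45; ticks = ceil(45/0.9) = ceil(50.0000) = 50; reading at tick 50 = 15 + 0.9*50 = 60.0000
Minimum tick count = 28; winners = [2]; smallest index = 2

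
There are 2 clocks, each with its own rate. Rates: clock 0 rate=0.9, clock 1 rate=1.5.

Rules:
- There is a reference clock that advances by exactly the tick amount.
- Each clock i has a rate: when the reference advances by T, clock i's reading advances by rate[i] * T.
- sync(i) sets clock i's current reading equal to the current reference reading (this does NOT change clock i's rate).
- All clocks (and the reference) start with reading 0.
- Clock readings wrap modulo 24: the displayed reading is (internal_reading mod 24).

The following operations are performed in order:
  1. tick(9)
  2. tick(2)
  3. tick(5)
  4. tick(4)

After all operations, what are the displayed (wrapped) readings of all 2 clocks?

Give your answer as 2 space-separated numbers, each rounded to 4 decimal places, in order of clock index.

After op 1 tick(9): ref=9.0000 raw=[8.1000 13.5000]
After op 2 tick(2): ref=11.0000 raw=[9.9000 16.5000]
After op 3 tick(5): ref=16.0000 raw=[14.4000 24.0000]
After op 4 tick(4): ref=20.0000 raw=[18.0000 30.0000]
Wrap final raw readings (mod 24): 18.0000 mod 24 = 18.0000; 30.0000 mod 24 = 6.0000

Answer: 18.0000 6.0000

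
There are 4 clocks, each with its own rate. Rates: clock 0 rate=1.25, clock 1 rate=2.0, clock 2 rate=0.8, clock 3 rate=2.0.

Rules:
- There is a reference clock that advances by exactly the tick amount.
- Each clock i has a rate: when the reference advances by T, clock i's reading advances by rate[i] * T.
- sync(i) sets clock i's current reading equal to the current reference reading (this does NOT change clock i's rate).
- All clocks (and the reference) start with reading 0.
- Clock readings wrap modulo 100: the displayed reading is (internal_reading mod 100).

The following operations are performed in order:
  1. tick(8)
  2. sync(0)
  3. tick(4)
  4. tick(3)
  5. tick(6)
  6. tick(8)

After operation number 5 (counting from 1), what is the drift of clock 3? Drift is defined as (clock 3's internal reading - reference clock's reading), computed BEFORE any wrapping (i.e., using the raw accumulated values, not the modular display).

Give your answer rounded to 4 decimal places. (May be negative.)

Answer: 21.0000

Derivation:
After op 1 tick(8): ref=8.0000 raw=[10.0000 16.0000 6.4000 16.0000]
After op 2 sync(0): ref=8.0000 raw=[8.0000 16.0000 6.4000 16.0000]
After op 3 tick(4): ref=12.0000 raw=[13.0000 24.0000 9.6000 24.0000]
After op 4 tick(3): ref=15.0000 raw=[16.7500 30.0000 12.0000 30.0000]
After op 5 tick(6): ref=21.0000 raw=[24.2500 42.0000 16.8000 42.0000]
Drift of clock 3 after op 5: 42.0000 - 21.0000 = 21.0000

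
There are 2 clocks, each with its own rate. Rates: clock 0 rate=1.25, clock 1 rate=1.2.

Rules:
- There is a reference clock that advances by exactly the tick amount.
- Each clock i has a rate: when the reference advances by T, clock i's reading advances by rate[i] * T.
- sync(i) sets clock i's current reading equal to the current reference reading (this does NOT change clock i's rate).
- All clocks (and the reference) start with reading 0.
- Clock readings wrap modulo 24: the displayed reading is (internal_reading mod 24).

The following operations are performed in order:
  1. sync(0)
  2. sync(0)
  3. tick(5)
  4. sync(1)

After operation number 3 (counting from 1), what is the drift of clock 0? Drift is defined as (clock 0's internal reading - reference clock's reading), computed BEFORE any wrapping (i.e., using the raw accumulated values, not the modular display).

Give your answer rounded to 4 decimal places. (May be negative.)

After op 1 sync(0): ref=0.0000 raw=[0.0000 0.0000]
After op 2 sync(0): ref=0.0000 raw=[0.0000 0.0000]
After op 3 tick(5): ref=5.0000 raw=[6.2500 6.0000]
Drift of clock 0 after op 3: 6.2500 - 5.0000 = 1.2500

Answer: 1.2500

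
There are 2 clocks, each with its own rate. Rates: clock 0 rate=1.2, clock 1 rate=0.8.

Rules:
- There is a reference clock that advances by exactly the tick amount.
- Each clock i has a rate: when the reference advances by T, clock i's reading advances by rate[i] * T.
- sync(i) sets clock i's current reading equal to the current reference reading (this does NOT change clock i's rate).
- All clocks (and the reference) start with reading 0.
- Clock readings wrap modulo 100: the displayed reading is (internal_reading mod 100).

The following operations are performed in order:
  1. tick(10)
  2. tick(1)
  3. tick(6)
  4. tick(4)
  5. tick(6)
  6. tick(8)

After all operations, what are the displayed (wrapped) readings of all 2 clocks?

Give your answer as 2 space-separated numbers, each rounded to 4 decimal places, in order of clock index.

Answer: 42.0000 28.0000

Derivation:
After op 1 tick(10): ref=10.0000 raw=[12.0000 8.0000]
After op 2 tick(1): ref=11.0000 raw=[13.2000 8.8000]
After op 3 tick(6): ref=17.0000 raw=[20.4000 13.6000]
After op 4 tick(4): ref=21.0000 raw=[25.2000 16.8000]
After op 5 tick(6): ref=27.0000 raw=[32.4000 21.6000]
After op 6 tick(8): ref=35.0000 raw=[42.0000 28.0000]
Wrap final raw readings (mod 100): 42.0000 mod 100 = 42.0000; 28.0000 mod 100 = 28.0000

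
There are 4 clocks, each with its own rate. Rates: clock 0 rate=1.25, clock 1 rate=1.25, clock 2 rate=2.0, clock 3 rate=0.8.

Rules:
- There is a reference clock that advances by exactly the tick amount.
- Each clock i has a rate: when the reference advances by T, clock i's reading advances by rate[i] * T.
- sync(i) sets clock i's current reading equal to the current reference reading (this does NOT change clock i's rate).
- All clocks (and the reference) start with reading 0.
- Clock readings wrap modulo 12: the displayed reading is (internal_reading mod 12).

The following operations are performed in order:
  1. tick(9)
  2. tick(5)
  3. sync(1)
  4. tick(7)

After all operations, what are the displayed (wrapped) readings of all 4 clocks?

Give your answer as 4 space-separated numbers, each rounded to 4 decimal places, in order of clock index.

After op 1 tick(9): ref=9.0000 raw=[11.2500 11.2500 18.0000 7.2000]
After op 2 tick(5): ref=14.0000 raw=[17.5000 17.5000 28.0000 11.2000]
After op 3 sync(1): ref=14.0000 raw=[17.5000 14.0000 28.0000 11.2000]
After op 4 tick(7): ref=21.0000 raw=[26.2500 22.7500 42.0000 16.8000]
Wrap final raw readings (mod 12): 26.2500 mod 12 = 2.2500; 22.7500 mod 12 = 10.7500; 42.0000 mod 12 = 6.0000; 16.8000 mod 12 = 4.8000

Answer: 2.2500 10.7500 6.0000 4.8000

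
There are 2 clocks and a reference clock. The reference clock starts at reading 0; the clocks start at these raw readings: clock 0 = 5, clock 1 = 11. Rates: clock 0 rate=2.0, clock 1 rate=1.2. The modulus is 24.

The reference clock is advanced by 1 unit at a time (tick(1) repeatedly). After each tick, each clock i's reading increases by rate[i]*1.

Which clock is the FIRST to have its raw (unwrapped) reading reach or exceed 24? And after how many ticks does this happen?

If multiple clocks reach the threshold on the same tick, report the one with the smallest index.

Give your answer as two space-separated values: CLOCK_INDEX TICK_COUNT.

clock 0: start=5, rate=2.0, needs 24-5 = 19; ticks = ceil(19/2.0) = ceil(9.5000) = 10; reading at tick 10 = 5 + 2.0*10 = 25.0000
clock 1: start=11, rate=1.2, needs 24-11 = 13; ticks = ceil(13/1.2) = ceil(10.8333) = 11; reading at tick 11 = 11 + 1.2*11 = 24.2000
Minimum tick count = 10; winners = [0]; smallest index = 0

Answer: 0 10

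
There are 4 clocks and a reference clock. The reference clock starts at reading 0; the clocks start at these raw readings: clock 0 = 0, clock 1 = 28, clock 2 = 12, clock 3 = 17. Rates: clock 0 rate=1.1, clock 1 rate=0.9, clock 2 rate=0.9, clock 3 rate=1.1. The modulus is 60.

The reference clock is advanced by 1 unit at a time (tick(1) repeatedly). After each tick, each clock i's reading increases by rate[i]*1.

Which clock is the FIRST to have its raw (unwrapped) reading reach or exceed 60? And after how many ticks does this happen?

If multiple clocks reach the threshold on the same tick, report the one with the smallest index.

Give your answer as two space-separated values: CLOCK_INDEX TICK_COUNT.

clock 0: start=0, rate=1.1, needs 60-0 = 60; ticks = ceil(60/1.1) = ceil(54.5455) = 55; reading at tick 55 = 0 + 1.1*55 = 60.5000
clock 1: start=28, rate=0.9, needs 60-28 = 32; ticks = ceil(32/0.9) = ceil(35.5556) = 36; reading at tick 36 = 28 + 0.9*36 = 60.4000
clock 2: start=12, rate=0.9, needs 60-12 = 48; ticks = ceil(48/0.9) = ceil(53.3333) = 54; reading at tick 54 = 12 + 0.9*54 = 60.6000
clock 3: start=17, rate=1.1, needs 60-17 = 43; ticks = ceil(43/1.1) = ceil(39.0909) = 40; reading at tick 40 = 17 + 1.1*40 = 61.0000
Minimum tick count = 36; winners = [1]; smallest index = 1

Answer: 1 36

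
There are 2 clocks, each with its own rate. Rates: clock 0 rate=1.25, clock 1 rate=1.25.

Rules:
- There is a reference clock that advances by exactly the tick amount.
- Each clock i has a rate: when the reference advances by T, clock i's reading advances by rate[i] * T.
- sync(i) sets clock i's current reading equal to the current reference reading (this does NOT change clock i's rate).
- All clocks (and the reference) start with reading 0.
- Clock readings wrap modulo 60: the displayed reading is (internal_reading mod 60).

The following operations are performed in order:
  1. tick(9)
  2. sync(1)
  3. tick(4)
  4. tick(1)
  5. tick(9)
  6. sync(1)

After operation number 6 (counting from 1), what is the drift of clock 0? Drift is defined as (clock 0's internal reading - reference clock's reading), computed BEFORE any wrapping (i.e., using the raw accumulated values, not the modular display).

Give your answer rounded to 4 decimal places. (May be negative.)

After op 1 tick(9): ref=9.0000 raw=[11.2500 11.2500]
After op 2 sync(1): ref=9.0000 raw=[11.2500 9.0000]
After op 3 tick(4): ref=13.0000 raw=[16.2500 14.0000]
After op 4 tick(1): ref=14.0000 raw=[17.5000 15.2500]
After op 5 tick(9): ref=23.0000 raw=[28.7500 26.5000]
After op 6 sync(1): ref=23.0000 raw=[28.7500 23.0000]
Drift of clock 0 after op 6: 28.7500 - 23.0000 = 5.7500

Answer: 5.7500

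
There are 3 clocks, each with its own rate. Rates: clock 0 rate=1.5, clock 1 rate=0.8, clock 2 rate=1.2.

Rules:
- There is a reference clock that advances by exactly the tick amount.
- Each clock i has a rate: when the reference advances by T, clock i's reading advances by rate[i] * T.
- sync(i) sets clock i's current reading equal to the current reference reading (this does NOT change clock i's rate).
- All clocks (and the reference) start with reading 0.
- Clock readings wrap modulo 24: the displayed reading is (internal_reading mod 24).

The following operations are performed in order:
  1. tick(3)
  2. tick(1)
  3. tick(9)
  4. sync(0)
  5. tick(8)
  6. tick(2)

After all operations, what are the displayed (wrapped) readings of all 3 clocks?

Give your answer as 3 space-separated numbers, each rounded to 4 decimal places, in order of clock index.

After op 1 tick(3): ref=3.0000 raw=[4.5000 2.4000 3.6000]
After op 2 tick(1): ref=4.0000 raw=[6.0000 3.2000 4.8000]
After op 3 tick(9): ref=13.0000 raw=[19.5000 10.4000 15.6000]
After op 4 sync(0): ref=13.0000 raw=[13.0000 10.4000 15.6000]
After op 5 tick(8): ref=21.0000 raw=[25.0000 16.8000 25.2000]
After op 6 tick(2): ref=23.0000 raw=[28.0000 18.4000 27.6000]
Wrap final raw readings (mod 24): 28.0000 mod 24 = 4.0000; 18.4000 mod 24 = 18.4000; 27.6000 mod 24 = 3.6000

Answer: 4.0000 18.4000 3.6000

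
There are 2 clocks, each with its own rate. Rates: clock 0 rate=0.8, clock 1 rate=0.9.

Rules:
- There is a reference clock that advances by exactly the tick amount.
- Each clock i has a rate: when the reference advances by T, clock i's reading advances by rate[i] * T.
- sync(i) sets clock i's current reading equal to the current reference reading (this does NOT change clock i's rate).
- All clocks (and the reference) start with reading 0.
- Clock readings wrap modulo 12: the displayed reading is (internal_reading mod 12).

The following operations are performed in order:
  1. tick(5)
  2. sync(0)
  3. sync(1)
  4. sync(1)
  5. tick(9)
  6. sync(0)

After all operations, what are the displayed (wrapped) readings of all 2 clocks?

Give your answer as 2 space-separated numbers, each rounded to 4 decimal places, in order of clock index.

After op 1 tick(5): ref=5.0000 raw=[4.0000 4.5000]
After op 2 sync(0): ref=5.0000 raw=[5.0000 4.5000]
After op 3 sync(1): ref=5.0000 raw=[5.0000 5.0000]
After op 4 sync(1): ref=5.0000 raw=[5.0000 5.0000]
After op 5 tick(9): ref=14.0000 raw=[12.2000 13.1000]
After op 6 sync(0): ref=14.0000 raw=[14.0000 13.1000]
Wrap final raw readings (mod 12): 14.0000 mod 12 = 2.0000; 13.1000 mod 12 = 1.1000

Answer: 2.0000 1.1000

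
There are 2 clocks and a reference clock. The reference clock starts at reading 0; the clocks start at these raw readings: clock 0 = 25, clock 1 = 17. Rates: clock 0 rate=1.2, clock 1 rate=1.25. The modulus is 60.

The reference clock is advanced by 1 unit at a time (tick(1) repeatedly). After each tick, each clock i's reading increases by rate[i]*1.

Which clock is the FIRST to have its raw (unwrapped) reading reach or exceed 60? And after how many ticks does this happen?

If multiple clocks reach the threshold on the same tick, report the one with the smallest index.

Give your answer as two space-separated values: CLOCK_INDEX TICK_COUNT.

clock 0: start=25, rate=1.2, needs 60-25 = 35; ticks = ceil(35/1.2) = ceil(29.1667) = 30; reading at tick 30 = 25 + 1.2*30 = 61.0000
clock 1: start=17, rate=1.25, needs 60-17 = 43; ticks = ceil(43/1.25) = ceil(34.4000) = 35; reading at tick 35 = 17 + 1.25*35 = 60.7500
Minimum tick count = 30; winners = [0]; smallest index = 0

Answer: 0 30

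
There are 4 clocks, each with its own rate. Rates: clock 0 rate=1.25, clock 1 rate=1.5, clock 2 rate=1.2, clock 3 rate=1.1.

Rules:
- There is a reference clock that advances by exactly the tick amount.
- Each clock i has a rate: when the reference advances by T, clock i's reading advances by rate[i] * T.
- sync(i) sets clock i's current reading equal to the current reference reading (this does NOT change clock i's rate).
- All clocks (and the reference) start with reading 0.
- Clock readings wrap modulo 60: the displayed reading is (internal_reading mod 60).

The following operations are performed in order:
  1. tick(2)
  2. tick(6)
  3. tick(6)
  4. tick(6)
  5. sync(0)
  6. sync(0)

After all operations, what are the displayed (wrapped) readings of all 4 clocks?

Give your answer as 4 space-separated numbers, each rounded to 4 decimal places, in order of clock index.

Answer: 20.0000 30.0000 24.0000 22.0000

Derivation:
After op 1 tick(2): ref=2.0000 raw=[2.5000 3.0000 2.4000 2.2000]
After op 2 tick(6): ref=8.0000 raw=[10.0000 12.0000 9.6000 8.8000]
After op 3 tick(6): ref=14.0000 raw=[17.5000 21.0000 16.8000 15.4000]
After op 4 tick(6): ref=20.0000 raw=[25.0000 30.0000 24.0000 22.0000]
After op 5 sync(0): ref=20.0000 raw=[20.0000 30.0000 24.0000 22.0000]
After op 6 sync(0): ref=20.0000 raw=[20.0000 30.0000 24.0000 22.0000]
Wrap final raw readings (mod 60): 20.0000 mod 60 = 20.0000; 30.0000 mod 60 = 30.0000; 24.0000 mod 60 = 24.0000; 22.0000 mod 60 = 22.0000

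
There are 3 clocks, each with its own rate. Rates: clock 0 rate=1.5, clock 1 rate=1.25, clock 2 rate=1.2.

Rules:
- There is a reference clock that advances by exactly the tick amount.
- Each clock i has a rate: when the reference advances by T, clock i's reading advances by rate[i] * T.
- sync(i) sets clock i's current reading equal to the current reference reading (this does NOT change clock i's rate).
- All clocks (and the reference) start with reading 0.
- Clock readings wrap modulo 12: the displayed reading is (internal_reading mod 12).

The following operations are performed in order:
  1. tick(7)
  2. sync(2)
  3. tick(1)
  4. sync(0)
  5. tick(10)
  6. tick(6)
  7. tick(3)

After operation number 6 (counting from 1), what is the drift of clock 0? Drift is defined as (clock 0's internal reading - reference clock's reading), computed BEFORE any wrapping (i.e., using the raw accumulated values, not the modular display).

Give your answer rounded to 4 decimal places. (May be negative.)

After op 1 tick(7): ref=7.0000 raw=[10.5000 8.7500 8.4000]
After op 2 sync(2): ref=7.0000 raw=[10.5000 8.7500 7.0000]
After op 3 tick(1): ref=8.0000 raw=[12.0000 10.0000 8.2000]
After op 4 sync(0): ref=8.0000 raw=[8.0000 10.0000 8.2000]
After op 5 tick(10): ref=18.0000 raw=[23.0000 22.5000 20.2000]
After op 6 tick(6): ref=24.0000 raw=[32.0000 30.0000 27.4000]
Drift of clock 0 after op 6: 32.0000 - 24.0000 = 8.0000

Answer: 8.0000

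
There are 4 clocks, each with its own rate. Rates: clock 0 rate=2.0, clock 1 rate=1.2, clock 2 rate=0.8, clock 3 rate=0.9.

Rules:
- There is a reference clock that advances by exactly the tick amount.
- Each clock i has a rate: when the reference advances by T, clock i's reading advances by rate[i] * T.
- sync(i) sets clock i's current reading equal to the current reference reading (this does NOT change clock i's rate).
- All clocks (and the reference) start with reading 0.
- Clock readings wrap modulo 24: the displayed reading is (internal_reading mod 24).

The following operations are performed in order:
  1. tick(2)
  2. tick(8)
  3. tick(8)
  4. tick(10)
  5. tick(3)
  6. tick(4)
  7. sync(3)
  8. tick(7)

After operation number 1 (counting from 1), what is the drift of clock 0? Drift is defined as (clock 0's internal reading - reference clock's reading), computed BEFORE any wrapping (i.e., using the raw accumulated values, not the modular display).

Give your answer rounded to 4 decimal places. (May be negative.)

Answer: 2.0000

Derivation:
After op 1 tick(2): ref=2.0000 raw=[4.0000 2.4000 1.6000 1.8000]
Drift of clock 0 after op 1: 4.0000 - 2.0000 = 2.0000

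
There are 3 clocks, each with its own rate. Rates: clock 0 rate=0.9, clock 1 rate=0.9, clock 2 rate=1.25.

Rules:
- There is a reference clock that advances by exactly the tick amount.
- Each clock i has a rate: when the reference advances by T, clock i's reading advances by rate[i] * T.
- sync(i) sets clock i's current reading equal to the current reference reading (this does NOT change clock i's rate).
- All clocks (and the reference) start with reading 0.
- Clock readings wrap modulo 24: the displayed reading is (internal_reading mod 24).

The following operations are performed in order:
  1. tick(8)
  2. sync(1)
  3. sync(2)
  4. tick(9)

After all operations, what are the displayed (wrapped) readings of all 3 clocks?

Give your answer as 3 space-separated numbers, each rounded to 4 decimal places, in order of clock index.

After op 1 tick(8): ref=8.0000 raw=[7.2000 7.2000 10.0000]
After op 2 sync(1): ref=8.0000 raw=[7.2000 8.0000 10.0000]
After op 3 sync(2): ref=8.0000 raw=[7.2000 8.0000 8.0000]
After op 4 tick(9): ref=17.0000 raw=[15.3000 16.1000 19.2500]
Wrap final raw readings (mod 24): 15.3000 mod 24 = 15.3000; 16.1000 mod 24 = 16.1000; 19.2500 mod 24 = 19.2500

Answer: 15.3000 16.1000 19.2500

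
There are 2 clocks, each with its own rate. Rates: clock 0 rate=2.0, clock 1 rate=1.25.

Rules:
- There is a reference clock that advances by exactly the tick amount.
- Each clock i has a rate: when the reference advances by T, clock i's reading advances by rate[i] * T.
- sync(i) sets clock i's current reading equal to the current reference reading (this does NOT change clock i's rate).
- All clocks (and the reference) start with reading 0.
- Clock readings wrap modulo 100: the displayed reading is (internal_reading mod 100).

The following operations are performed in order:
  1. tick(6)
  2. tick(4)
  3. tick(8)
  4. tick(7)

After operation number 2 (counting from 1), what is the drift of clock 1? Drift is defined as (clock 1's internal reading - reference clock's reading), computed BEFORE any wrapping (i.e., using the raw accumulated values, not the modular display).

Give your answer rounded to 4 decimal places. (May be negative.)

Answer: 2.5000

Derivation:
After op 1 tick(6): ref=6.0000 raw=[12.0000 7.5000]
After op 2 tick(4): ref=10.0000 raw=[20.0000 12.5000]
Drift of clock 1 after op 2: 12.5000 - 10.0000 = 2.5000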